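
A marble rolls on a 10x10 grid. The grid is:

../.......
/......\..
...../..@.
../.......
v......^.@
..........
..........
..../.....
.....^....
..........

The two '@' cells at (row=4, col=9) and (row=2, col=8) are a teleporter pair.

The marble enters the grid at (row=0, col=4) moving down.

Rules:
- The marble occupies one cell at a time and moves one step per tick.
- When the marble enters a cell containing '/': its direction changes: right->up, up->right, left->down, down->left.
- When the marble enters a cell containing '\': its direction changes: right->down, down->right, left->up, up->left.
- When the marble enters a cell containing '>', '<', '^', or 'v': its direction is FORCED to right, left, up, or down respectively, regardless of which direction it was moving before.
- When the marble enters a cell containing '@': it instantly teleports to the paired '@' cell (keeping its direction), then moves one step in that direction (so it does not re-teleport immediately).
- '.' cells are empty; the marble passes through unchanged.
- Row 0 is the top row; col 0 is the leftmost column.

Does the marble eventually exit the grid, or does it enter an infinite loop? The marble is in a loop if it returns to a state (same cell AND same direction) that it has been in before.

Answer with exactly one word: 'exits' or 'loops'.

Step 1: enter (0,4), '.' pass, move down to (1,4)
Step 2: enter (1,4), '.' pass, move down to (2,4)
Step 3: enter (2,4), '.' pass, move down to (3,4)
Step 4: enter (3,4), '.' pass, move down to (4,4)
Step 5: enter (4,4), '.' pass, move down to (5,4)
Step 6: enter (5,4), '.' pass, move down to (6,4)
Step 7: enter (6,4), '.' pass, move down to (7,4)
Step 8: enter (7,4), '/' deflects down->left, move left to (7,3)
Step 9: enter (7,3), '.' pass, move left to (7,2)
Step 10: enter (7,2), '.' pass, move left to (7,1)
Step 11: enter (7,1), '.' pass, move left to (7,0)
Step 12: enter (7,0), '.' pass, move left to (7,-1)
Step 13: at (7,-1) — EXIT via left edge, pos 7

Answer: exits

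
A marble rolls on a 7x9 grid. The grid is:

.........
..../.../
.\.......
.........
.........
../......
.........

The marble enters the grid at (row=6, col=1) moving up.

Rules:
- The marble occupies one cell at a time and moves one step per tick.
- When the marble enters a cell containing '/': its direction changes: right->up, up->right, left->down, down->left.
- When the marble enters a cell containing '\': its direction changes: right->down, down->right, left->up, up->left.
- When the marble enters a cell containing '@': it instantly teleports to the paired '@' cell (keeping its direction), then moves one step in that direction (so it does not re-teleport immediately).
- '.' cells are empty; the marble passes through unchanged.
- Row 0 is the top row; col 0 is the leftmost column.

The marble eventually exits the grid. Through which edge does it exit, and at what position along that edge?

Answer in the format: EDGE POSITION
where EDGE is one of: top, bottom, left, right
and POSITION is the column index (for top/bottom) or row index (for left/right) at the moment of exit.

Step 1: enter (6,1), '.' pass, move up to (5,1)
Step 2: enter (5,1), '.' pass, move up to (4,1)
Step 3: enter (4,1), '.' pass, move up to (3,1)
Step 4: enter (3,1), '.' pass, move up to (2,1)
Step 5: enter (2,1), '\' deflects up->left, move left to (2,0)
Step 6: enter (2,0), '.' pass, move left to (2,-1)
Step 7: at (2,-1) — EXIT via left edge, pos 2

Answer: left 2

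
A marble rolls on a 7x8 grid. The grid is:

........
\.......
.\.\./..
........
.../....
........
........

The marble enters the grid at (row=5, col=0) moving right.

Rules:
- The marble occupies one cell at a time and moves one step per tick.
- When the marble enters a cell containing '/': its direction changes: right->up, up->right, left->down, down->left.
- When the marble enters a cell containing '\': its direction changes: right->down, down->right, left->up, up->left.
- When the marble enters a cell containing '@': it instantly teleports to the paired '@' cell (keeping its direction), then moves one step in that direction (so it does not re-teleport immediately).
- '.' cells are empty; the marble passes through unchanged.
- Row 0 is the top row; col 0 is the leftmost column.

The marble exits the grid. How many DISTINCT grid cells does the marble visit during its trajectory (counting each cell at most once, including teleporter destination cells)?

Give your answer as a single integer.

Step 1: enter (5,0), '.' pass, move right to (5,1)
Step 2: enter (5,1), '.' pass, move right to (5,2)
Step 3: enter (5,2), '.' pass, move right to (5,3)
Step 4: enter (5,3), '.' pass, move right to (5,4)
Step 5: enter (5,4), '.' pass, move right to (5,5)
Step 6: enter (5,5), '.' pass, move right to (5,6)
Step 7: enter (5,6), '.' pass, move right to (5,7)
Step 8: enter (5,7), '.' pass, move right to (5,8)
Step 9: at (5,8) — EXIT via right edge, pos 5
Distinct cells visited: 8 (path length 8)

Answer: 8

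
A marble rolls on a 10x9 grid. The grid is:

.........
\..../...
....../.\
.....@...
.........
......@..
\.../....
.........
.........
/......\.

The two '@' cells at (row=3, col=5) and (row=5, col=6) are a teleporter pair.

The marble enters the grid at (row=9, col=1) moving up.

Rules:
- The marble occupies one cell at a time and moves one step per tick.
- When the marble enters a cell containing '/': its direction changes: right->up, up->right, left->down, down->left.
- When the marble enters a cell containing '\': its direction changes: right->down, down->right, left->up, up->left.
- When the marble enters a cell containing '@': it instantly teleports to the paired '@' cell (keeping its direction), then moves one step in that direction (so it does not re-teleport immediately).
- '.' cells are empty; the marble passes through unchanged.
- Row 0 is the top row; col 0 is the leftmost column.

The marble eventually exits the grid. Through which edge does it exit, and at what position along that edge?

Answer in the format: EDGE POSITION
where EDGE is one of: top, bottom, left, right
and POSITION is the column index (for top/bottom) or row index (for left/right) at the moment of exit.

Answer: top 1

Derivation:
Step 1: enter (9,1), '.' pass, move up to (8,1)
Step 2: enter (8,1), '.' pass, move up to (7,1)
Step 3: enter (7,1), '.' pass, move up to (6,1)
Step 4: enter (6,1), '.' pass, move up to (5,1)
Step 5: enter (5,1), '.' pass, move up to (4,1)
Step 6: enter (4,1), '.' pass, move up to (3,1)
Step 7: enter (3,1), '.' pass, move up to (2,1)
Step 8: enter (2,1), '.' pass, move up to (1,1)
Step 9: enter (1,1), '.' pass, move up to (0,1)
Step 10: enter (0,1), '.' pass, move up to (-1,1)
Step 11: at (-1,1) — EXIT via top edge, pos 1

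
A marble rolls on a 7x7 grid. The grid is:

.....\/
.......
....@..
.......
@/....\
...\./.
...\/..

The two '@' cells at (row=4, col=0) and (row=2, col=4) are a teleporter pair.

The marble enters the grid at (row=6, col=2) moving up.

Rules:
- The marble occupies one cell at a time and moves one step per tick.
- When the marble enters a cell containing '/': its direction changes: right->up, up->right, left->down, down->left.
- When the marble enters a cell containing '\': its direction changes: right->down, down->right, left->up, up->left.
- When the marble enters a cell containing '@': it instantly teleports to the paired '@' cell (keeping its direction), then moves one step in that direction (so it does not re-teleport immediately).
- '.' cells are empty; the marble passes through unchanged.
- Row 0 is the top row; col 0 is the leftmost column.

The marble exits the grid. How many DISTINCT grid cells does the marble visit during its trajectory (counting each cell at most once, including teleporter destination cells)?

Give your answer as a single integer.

Answer: 7

Derivation:
Step 1: enter (6,2), '.' pass, move up to (5,2)
Step 2: enter (5,2), '.' pass, move up to (4,2)
Step 3: enter (4,2), '.' pass, move up to (3,2)
Step 4: enter (3,2), '.' pass, move up to (2,2)
Step 5: enter (2,2), '.' pass, move up to (1,2)
Step 6: enter (1,2), '.' pass, move up to (0,2)
Step 7: enter (0,2), '.' pass, move up to (-1,2)
Step 8: at (-1,2) — EXIT via top edge, pos 2
Distinct cells visited: 7 (path length 7)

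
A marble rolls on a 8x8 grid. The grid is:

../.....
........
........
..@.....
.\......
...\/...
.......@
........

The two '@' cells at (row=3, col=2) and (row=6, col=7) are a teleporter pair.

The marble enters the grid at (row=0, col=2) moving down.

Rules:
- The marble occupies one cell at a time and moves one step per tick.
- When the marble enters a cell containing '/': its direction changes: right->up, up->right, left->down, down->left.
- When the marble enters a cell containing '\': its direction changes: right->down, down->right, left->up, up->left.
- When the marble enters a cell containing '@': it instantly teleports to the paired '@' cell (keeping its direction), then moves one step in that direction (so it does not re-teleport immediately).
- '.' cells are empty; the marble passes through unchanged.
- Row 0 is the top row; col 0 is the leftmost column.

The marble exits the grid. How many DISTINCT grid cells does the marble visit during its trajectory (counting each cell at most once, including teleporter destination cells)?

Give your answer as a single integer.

Answer: 3

Derivation:
Step 1: enter (0,2), '/' deflects down->left, move left to (0,1)
Step 2: enter (0,1), '.' pass, move left to (0,0)
Step 3: enter (0,0), '.' pass, move left to (0,-1)
Step 4: at (0,-1) — EXIT via left edge, pos 0
Distinct cells visited: 3 (path length 3)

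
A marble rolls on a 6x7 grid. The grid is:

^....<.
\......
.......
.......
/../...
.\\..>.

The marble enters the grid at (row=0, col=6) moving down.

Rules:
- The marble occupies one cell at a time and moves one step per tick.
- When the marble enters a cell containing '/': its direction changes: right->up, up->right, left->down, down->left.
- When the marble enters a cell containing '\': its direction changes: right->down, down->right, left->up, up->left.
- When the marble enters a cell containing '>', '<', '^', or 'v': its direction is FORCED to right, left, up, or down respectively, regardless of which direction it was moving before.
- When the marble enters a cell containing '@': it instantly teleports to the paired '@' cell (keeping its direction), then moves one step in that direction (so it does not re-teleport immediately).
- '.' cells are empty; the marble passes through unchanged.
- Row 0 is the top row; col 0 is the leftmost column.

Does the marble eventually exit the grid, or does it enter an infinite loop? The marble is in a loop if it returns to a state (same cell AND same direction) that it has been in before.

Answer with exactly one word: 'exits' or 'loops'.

Answer: exits

Derivation:
Step 1: enter (0,6), '.' pass, move down to (1,6)
Step 2: enter (1,6), '.' pass, move down to (2,6)
Step 3: enter (2,6), '.' pass, move down to (3,6)
Step 4: enter (3,6), '.' pass, move down to (4,6)
Step 5: enter (4,6), '.' pass, move down to (5,6)
Step 6: enter (5,6), '.' pass, move down to (6,6)
Step 7: at (6,6) — EXIT via bottom edge, pos 6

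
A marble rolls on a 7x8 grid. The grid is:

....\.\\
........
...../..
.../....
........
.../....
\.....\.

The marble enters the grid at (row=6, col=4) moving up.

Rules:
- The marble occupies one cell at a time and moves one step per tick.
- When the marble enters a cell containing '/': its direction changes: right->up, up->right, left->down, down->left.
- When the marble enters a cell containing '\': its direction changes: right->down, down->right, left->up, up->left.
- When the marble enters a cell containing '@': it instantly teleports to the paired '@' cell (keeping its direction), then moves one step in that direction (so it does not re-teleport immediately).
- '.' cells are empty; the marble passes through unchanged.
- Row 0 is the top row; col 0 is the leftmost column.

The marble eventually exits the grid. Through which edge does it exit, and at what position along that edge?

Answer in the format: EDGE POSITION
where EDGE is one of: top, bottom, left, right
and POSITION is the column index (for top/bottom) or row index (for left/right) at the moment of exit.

Step 1: enter (6,4), '.' pass, move up to (5,4)
Step 2: enter (5,4), '.' pass, move up to (4,4)
Step 3: enter (4,4), '.' pass, move up to (3,4)
Step 4: enter (3,4), '.' pass, move up to (2,4)
Step 5: enter (2,4), '.' pass, move up to (1,4)
Step 6: enter (1,4), '.' pass, move up to (0,4)
Step 7: enter (0,4), '\' deflects up->left, move left to (0,3)
Step 8: enter (0,3), '.' pass, move left to (0,2)
Step 9: enter (0,2), '.' pass, move left to (0,1)
Step 10: enter (0,1), '.' pass, move left to (0,0)
Step 11: enter (0,0), '.' pass, move left to (0,-1)
Step 12: at (0,-1) — EXIT via left edge, pos 0

Answer: left 0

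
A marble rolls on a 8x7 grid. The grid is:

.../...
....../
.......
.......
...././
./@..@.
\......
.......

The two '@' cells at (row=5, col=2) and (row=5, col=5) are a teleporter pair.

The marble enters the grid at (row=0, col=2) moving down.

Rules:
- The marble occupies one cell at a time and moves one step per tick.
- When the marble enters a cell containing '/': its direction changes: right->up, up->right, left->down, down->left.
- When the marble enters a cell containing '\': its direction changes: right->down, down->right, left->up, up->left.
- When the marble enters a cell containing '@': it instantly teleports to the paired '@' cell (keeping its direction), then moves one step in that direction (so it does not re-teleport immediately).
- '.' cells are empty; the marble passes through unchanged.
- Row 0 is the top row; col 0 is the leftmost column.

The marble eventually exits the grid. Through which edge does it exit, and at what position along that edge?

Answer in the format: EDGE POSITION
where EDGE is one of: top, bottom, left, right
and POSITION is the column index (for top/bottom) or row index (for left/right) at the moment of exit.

Answer: bottom 5

Derivation:
Step 1: enter (0,2), '.' pass, move down to (1,2)
Step 2: enter (1,2), '.' pass, move down to (2,2)
Step 3: enter (2,2), '.' pass, move down to (3,2)
Step 4: enter (3,2), '.' pass, move down to (4,2)
Step 5: enter (4,2), '.' pass, move down to (5,2)
Step 6: enter (5,2), '@' teleport (5,2)->(5,5), also enter (5,5), move down to (6,5)
Step 7: enter (6,5), '.' pass, move down to (7,5)
Step 8: enter (7,5), '.' pass, move down to (8,5)
Step 9: at (8,5) — EXIT via bottom edge, pos 5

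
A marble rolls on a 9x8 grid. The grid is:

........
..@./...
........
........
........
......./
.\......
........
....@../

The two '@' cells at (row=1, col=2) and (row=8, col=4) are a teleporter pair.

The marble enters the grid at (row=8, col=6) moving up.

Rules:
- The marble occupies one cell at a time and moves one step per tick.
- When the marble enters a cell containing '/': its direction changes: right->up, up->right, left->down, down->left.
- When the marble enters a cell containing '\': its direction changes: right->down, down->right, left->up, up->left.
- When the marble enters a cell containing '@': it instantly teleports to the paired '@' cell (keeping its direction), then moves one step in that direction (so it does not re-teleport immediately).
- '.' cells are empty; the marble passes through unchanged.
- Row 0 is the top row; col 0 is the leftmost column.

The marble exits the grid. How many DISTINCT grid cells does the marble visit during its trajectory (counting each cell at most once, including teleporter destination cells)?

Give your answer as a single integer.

Step 1: enter (8,6), '.' pass, move up to (7,6)
Step 2: enter (7,6), '.' pass, move up to (6,6)
Step 3: enter (6,6), '.' pass, move up to (5,6)
Step 4: enter (5,6), '.' pass, move up to (4,6)
Step 5: enter (4,6), '.' pass, move up to (3,6)
Step 6: enter (3,6), '.' pass, move up to (2,6)
Step 7: enter (2,6), '.' pass, move up to (1,6)
Step 8: enter (1,6), '.' pass, move up to (0,6)
Step 9: enter (0,6), '.' pass, move up to (-1,6)
Step 10: at (-1,6) — EXIT via top edge, pos 6
Distinct cells visited: 9 (path length 9)

Answer: 9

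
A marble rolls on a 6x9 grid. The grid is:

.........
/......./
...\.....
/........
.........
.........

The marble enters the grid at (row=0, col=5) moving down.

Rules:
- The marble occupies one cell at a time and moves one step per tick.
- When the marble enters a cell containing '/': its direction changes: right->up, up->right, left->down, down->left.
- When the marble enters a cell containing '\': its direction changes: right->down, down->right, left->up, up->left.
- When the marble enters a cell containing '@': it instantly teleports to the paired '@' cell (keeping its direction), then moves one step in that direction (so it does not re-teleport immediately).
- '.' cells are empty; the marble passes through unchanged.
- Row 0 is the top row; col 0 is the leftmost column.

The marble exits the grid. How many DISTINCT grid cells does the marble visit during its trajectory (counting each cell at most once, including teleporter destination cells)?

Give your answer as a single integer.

Step 1: enter (0,5), '.' pass, move down to (1,5)
Step 2: enter (1,5), '.' pass, move down to (2,5)
Step 3: enter (2,5), '.' pass, move down to (3,5)
Step 4: enter (3,5), '.' pass, move down to (4,5)
Step 5: enter (4,5), '.' pass, move down to (5,5)
Step 6: enter (5,5), '.' pass, move down to (6,5)
Step 7: at (6,5) — EXIT via bottom edge, pos 5
Distinct cells visited: 6 (path length 6)

Answer: 6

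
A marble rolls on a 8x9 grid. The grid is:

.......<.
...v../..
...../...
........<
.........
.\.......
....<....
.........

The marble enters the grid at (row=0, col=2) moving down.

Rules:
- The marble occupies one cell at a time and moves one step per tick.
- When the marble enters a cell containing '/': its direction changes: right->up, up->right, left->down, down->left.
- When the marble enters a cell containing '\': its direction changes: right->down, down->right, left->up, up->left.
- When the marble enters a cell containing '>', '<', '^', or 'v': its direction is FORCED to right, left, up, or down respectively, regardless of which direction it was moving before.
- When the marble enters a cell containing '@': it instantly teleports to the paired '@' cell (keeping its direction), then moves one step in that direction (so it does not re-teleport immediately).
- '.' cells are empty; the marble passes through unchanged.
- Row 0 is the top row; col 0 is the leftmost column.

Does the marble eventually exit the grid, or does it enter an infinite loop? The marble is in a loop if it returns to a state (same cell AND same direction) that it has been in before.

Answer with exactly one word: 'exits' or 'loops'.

Step 1: enter (0,2), '.' pass, move down to (1,2)
Step 2: enter (1,2), '.' pass, move down to (2,2)
Step 3: enter (2,2), '.' pass, move down to (3,2)
Step 4: enter (3,2), '.' pass, move down to (4,2)
Step 5: enter (4,2), '.' pass, move down to (5,2)
Step 6: enter (5,2), '.' pass, move down to (6,2)
Step 7: enter (6,2), '.' pass, move down to (7,2)
Step 8: enter (7,2), '.' pass, move down to (8,2)
Step 9: at (8,2) — EXIT via bottom edge, pos 2

Answer: exits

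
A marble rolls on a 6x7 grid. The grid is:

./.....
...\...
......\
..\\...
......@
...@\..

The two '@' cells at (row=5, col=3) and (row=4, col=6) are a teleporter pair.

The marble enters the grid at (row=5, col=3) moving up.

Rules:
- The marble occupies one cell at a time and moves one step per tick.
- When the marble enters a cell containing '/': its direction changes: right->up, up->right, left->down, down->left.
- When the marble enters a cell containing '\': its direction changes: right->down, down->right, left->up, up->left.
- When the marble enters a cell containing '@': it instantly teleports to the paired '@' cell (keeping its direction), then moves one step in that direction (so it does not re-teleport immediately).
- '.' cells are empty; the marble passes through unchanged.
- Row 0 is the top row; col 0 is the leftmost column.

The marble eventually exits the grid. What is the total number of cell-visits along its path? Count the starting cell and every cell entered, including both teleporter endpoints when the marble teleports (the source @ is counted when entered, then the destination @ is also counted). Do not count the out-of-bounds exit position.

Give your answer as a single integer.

Step 1: enter (5,3), '@' teleport (5,3)->(4,6), also enter (4,6), move up to (3,6)
Step 2: enter (3,6), '.' pass, move up to (2,6)
Step 3: enter (2,6), '\' deflects up->left, move left to (2,5)
Step 4: enter (2,5), '.' pass, move left to (2,4)
Step 5: enter (2,4), '.' pass, move left to (2,3)
Step 6: enter (2,3), '.' pass, move left to (2,2)
Step 7: enter (2,2), '.' pass, move left to (2,1)
Step 8: enter (2,1), '.' pass, move left to (2,0)
Step 9: enter (2,0), '.' pass, move left to (2,-1)
Step 10: at (2,-1) — EXIT via left edge, pos 2
Path length (cell visits): 10

Answer: 10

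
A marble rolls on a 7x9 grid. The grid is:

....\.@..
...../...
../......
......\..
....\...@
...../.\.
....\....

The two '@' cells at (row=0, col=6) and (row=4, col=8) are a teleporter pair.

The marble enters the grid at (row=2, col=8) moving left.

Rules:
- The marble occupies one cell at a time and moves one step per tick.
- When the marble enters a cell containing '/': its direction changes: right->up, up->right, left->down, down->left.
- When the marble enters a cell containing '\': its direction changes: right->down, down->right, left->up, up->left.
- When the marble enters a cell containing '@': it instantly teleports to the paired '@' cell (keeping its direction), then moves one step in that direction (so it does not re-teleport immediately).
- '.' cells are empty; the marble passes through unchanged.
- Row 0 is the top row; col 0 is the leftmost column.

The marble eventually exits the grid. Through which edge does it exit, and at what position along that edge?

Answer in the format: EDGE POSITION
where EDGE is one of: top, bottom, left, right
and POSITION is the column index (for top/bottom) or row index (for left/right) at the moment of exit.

Step 1: enter (2,8), '.' pass, move left to (2,7)
Step 2: enter (2,7), '.' pass, move left to (2,6)
Step 3: enter (2,6), '.' pass, move left to (2,5)
Step 4: enter (2,5), '.' pass, move left to (2,4)
Step 5: enter (2,4), '.' pass, move left to (2,3)
Step 6: enter (2,3), '.' pass, move left to (2,2)
Step 7: enter (2,2), '/' deflects left->down, move down to (3,2)
Step 8: enter (3,2), '.' pass, move down to (4,2)
Step 9: enter (4,2), '.' pass, move down to (5,2)
Step 10: enter (5,2), '.' pass, move down to (6,2)
Step 11: enter (6,2), '.' pass, move down to (7,2)
Step 12: at (7,2) — EXIT via bottom edge, pos 2

Answer: bottom 2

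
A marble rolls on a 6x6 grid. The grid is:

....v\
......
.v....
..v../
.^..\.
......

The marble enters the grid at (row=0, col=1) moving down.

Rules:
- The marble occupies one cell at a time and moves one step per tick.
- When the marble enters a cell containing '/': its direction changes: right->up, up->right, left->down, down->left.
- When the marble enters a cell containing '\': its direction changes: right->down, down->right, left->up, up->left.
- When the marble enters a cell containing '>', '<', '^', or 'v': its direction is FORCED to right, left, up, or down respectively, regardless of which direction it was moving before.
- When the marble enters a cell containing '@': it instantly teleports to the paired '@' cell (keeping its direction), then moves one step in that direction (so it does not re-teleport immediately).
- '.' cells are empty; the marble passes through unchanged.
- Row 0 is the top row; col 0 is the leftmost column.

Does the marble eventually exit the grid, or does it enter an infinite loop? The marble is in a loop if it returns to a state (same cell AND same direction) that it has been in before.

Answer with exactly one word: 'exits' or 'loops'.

Answer: loops

Derivation:
Step 1: enter (0,1), '.' pass, move down to (1,1)
Step 2: enter (1,1), '.' pass, move down to (2,1)
Step 3: enter (2,1), 'v' forces down->down, move down to (3,1)
Step 4: enter (3,1), '.' pass, move down to (4,1)
Step 5: enter (4,1), '^' forces down->up, move up to (3,1)
Step 6: enter (3,1), '.' pass, move up to (2,1)
Step 7: enter (2,1), 'v' forces up->down, move down to (3,1)
Step 8: at (3,1) dir=down — LOOP DETECTED (seen before)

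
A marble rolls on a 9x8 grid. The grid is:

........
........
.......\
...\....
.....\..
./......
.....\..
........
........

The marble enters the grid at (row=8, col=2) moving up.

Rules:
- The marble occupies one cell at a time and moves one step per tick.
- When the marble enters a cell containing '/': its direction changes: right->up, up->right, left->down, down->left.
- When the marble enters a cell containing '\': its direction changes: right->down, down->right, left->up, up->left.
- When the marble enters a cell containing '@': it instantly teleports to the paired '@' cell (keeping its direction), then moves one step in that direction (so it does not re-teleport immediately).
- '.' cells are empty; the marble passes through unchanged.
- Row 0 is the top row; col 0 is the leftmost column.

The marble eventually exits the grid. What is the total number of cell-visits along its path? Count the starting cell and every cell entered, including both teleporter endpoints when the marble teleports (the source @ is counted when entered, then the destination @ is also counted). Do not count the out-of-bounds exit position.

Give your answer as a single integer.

Step 1: enter (8,2), '.' pass, move up to (7,2)
Step 2: enter (7,2), '.' pass, move up to (6,2)
Step 3: enter (6,2), '.' pass, move up to (5,2)
Step 4: enter (5,2), '.' pass, move up to (4,2)
Step 5: enter (4,2), '.' pass, move up to (3,2)
Step 6: enter (3,2), '.' pass, move up to (2,2)
Step 7: enter (2,2), '.' pass, move up to (1,2)
Step 8: enter (1,2), '.' pass, move up to (0,2)
Step 9: enter (0,2), '.' pass, move up to (-1,2)
Step 10: at (-1,2) — EXIT via top edge, pos 2
Path length (cell visits): 9

Answer: 9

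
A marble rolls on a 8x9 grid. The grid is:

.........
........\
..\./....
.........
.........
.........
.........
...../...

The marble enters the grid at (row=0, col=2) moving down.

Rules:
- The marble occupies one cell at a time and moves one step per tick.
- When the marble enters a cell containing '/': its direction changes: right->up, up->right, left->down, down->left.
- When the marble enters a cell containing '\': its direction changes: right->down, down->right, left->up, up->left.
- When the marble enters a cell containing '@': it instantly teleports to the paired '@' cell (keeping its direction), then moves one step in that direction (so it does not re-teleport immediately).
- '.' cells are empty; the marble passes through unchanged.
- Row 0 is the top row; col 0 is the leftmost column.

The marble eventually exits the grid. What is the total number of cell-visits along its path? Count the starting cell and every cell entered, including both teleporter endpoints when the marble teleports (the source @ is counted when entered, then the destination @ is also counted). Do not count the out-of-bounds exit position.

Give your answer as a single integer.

Step 1: enter (0,2), '.' pass, move down to (1,2)
Step 2: enter (1,2), '.' pass, move down to (2,2)
Step 3: enter (2,2), '\' deflects down->right, move right to (2,3)
Step 4: enter (2,3), '.' pass, move right to (2,4)
Step 5: enter (2,4), '/' deflects right->up, move up to (1,4)
Step 6: enter (1,4), '.' pass, move up to (0,4)
Step 7: enter (0,4), '.' pass, move up to (-1,4)
Step 8: at (-1,4) — EXIT via top edge, pos 4
Path length (cell visits): 7

Answer: 7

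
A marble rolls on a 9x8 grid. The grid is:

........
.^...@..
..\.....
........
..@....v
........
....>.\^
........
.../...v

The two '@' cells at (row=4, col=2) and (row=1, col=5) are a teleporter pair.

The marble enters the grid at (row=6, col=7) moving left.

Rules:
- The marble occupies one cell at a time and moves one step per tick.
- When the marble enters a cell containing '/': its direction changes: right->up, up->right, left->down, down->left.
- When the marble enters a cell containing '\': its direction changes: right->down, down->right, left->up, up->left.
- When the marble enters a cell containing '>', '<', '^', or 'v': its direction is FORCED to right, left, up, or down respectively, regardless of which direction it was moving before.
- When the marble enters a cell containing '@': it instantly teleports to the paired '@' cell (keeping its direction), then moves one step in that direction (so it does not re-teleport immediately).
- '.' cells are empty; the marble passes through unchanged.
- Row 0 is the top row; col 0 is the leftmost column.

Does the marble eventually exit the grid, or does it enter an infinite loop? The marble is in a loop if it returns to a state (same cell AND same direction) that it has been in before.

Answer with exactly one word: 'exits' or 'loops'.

Answer: loops

Derivation:
Step 1: enter (6,7), '^' forces left->up, move up to (5,7)
Step 2: enter (5,7), '.' pass, move up to (4,7)
Step 3: enter (4,7), 'v' forces up->down, move down to (5,7)
Step 4: enter (5,7), '.' pass, move down to (6,7)
Step 5: enter (6,7), '^' forces down->up, move up to (5,7)
Step 6: at (5,7) dir=up — LOOP DETECTED (seen before)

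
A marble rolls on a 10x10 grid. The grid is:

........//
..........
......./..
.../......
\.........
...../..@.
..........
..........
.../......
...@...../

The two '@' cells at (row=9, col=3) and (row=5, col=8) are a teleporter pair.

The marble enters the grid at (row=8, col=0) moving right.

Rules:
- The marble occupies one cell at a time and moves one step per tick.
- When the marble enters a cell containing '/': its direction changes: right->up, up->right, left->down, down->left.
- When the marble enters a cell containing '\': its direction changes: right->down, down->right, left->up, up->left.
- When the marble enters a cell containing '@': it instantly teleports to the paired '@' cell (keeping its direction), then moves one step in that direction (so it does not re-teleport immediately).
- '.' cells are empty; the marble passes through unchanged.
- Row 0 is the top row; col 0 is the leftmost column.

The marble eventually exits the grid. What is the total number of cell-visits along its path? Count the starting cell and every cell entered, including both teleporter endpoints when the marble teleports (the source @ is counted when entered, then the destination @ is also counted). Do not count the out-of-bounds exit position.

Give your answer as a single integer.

Step 1: enter (8,0), '.' pass, move right to (8,1)
Step 2: enter (8,1), '.' pass, move right to (8,2)
Step 3: enter (8,2), '.' pass, move right to (8,3)
Step 4: enter (8,3), '/' deflects right->up, move up to (7,3)
Step 5: enter (7,3), '.' pass, move up to (6,3)
Step 6: enter (6,3), '.' pass, move up to (5,3)
Step 7: enter (5,3), '.' pass, move up to (4,3)
Step 8: enter (4,3), '.' pass, move up to (3,3)
Step 9: enter (3,3), '/' deflects up->right, move right to (3,4)
Step 10: enter (3,4), '.' pass, move right to (3,5)
Step 11: enter (3,5), '.' pass, move right to (3,6)
Step 12: enter (3,6), '.' pass, move right to (3,7)
Step 13: enter (3,7), '.' pass, move right to (3,8)
Step 14: enter (3,8), '.' pass, move right to (3,9)
Step 15: enter (3,9), '.' pass, move right to (3,10)
Step 16: at (3,10) — EXIT via right edge, pos 3
Path length (cell visits): 15

Answer: 15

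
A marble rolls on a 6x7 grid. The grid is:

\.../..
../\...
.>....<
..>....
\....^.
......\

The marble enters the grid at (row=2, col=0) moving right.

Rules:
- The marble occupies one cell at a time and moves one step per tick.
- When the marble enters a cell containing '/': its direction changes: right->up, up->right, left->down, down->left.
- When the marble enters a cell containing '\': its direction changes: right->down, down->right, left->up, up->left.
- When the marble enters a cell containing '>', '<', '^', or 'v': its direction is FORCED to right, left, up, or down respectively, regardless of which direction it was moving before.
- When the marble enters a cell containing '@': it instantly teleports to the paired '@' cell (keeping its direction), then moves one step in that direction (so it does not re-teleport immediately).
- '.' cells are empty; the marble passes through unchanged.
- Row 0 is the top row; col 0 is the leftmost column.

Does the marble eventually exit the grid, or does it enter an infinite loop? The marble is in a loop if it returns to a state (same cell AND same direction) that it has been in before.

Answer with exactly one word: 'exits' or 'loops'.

Step 1: enter (2,0), '.' pass, move right to (2,1)
Step 2: enter (2,1), '>' forces right->right, move right to (2,2)
Step 3: enter (2,2), '.' pass, move right to (2,3)
Step 4: enter (2,3), '.' pass, move right to (2,4)
Step 5: enter (2,4), '.' pass, move right to (2,5)
Step 6: enter (2,5), '.' pass, move right to (2,6)
Step 7: enter (2,6), '<' forces right->left, move left to (2,5)
Step 8: enter (2,5), '.' pass, move left to (2,4)
Step 9: enter (2,4), '.' pass, move left to (2,3)
Step 10: enter (2,3), '.' pass, move left to (2,2)
Step 11: enter (2,2), '.' pass, move left to (2,1)
Step 12: enter (2,1), '>' forces left->right, move right to (2,2)
Step 13: at (2,2) dir=right — LOOP DETECTED (seen before)

Answer: loops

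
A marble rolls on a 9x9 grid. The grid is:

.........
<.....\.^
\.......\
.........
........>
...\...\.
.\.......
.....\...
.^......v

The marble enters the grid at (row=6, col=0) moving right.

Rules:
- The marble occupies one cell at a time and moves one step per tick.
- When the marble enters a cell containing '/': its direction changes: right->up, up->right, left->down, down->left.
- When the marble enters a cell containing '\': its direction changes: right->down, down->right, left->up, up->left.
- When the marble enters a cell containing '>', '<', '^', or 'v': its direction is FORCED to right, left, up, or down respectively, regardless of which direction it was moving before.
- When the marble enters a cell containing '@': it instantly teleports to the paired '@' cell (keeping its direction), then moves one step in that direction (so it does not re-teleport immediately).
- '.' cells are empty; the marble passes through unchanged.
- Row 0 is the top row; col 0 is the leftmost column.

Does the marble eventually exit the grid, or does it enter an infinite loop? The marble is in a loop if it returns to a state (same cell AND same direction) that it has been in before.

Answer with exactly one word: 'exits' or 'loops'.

Step 1: enter (6,0), '.' pass, move right to (6,1)
Step 2: enter (6,1), '\' deflects right->down, move down to (7,1)
Step 3: enter (7,1), '.' pass, move down to (8,1)
Step 4: enter (8,1), '^' forces down->up, move up to (7,1)
Step 5: enter (7,1), '.' pass, move up to (6,1)
Step 6: enter (6,1), '\' deflects up->left, move left to (6,0)
Step 7: enter (6,0), '.' pass, move left to (6,-1)
Step 8: at (6,-1) — EXIT via left edge, pos 6

Answer: exits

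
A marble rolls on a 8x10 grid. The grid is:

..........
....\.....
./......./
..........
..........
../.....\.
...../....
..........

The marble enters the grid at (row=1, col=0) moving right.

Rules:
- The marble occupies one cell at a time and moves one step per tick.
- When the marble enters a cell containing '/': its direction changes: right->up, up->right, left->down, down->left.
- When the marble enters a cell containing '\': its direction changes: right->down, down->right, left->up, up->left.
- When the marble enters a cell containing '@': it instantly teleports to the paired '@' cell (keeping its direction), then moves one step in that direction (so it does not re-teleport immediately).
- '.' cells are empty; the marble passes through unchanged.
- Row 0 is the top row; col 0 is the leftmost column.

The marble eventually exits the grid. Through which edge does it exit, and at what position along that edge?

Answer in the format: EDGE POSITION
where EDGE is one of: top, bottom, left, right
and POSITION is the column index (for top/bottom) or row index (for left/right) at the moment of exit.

Answer: bottom 4

Derivation:
Step 1: enter (1,0), '.' pass, move right to (1,1)
Step 2: enter (1,1), '.' pass, move right to (1,2)
Step 3: enter (1,2), '.' pass, move right to (1,3)
Step 4: enter (1,3), '.' pass, move right to (1,4)
Step 5: enter (1,4), '\' deflects right->down, move down to (2,4)
Step 6: enter (2,4), '.' pass, move down to (3,4)
Step 7: enter (3,4), '.' pass, move down to (4,4)
Step 8: enter (4,4), '.' pass, move down to (5,4)
Step 9: enter (5,4), '.' pass, move down to (6,4)
Step 10: enter (6,4), '.' pass, move down to (7,4)
Step 11: enter (7,4), '.' pass, move down to (8,4)
Step 12: at (8,4) — EXIT via bottom edge, pos 4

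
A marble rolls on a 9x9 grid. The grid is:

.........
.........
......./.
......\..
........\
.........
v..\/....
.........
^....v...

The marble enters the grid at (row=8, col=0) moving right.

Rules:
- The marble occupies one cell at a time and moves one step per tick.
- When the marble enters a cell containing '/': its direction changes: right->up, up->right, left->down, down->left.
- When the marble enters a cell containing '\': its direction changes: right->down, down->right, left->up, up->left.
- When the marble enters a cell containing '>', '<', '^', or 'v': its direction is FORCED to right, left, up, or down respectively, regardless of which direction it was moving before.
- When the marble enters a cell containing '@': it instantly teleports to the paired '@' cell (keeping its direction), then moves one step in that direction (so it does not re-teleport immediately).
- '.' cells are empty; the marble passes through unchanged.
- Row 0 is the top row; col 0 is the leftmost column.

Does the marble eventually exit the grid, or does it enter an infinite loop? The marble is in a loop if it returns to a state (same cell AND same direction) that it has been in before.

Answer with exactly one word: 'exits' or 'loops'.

Step 1: enter (8,0), '^' forces right->up, move up to (7,0)
Step 2: enter (7,0), '.' pass, move up to (6,0)
Step 3: enter (6,0), 'v' forces up->down, move down to (7,0)
Step 4: enter (7,0), '.' pass, move down to (8,0)
Step 5: enter (8,0), '^' forces down->up, move up to (7,0)
Step 6: at (7,0) dir=up — LOOP DETECTED (seen before)

Answer: loops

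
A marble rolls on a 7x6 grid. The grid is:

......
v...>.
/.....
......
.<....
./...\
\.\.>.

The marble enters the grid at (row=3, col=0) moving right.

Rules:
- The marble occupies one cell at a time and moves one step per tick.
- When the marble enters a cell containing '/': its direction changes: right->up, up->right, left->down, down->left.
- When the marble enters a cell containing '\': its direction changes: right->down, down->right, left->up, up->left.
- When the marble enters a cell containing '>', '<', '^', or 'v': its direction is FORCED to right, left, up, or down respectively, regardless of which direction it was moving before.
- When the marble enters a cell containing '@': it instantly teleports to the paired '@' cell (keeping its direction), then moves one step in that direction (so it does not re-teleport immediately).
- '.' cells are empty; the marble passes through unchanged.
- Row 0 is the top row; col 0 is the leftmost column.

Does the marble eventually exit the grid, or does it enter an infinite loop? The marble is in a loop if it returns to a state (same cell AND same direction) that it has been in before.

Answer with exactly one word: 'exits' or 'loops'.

Answer: exits

Derivation:
Step 1: enter (3,0), '.' pass, move right to (3,1)
Step 2: enter (3,1), '.' pass, move right to (3,2)
Step 3: enter (3,2), '.' pass, move right to (3,3)
Step 4: enter (3,3), '.' pass, move right to (3,4)
Step 5: enter (3,4), '.' pass, move right to (3,5)
Step 6: enter (3,5), '.' pass, move right to (3,6)
Step 7: at (3,6) — EXIT via right edge, pos 3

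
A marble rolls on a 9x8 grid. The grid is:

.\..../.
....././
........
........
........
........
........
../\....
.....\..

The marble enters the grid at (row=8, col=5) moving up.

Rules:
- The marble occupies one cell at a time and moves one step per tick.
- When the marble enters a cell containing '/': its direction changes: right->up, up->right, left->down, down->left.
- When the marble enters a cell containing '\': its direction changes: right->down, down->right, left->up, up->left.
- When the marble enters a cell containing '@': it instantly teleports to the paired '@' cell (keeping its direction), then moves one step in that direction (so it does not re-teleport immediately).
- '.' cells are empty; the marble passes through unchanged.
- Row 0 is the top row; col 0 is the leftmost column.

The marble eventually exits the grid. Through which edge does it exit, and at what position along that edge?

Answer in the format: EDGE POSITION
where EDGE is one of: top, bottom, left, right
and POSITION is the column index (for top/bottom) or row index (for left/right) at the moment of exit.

Step 1: enter (8,5), '\' deflects up->left, move left to (8,4)
Step 2: enter (8,4), '.' pass, move left to (8,3)
Step 3: enter (8,3), '.' pass, move left to (8,2)
Step 4: enter (8,2), '.' pass, move left to (8,1)
Step 5: enter (8,1), '.' pass, move left to (8,0)
Step 6: enter (8,0), '.' pass, move left to (8,-1)
Step 7: at (8,-1) — EXIT via left edge, pos 8

Answer: left 8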